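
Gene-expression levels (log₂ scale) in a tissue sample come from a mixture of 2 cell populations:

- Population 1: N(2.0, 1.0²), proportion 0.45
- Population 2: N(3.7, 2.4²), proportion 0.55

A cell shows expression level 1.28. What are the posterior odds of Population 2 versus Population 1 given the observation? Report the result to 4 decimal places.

0.3969

Since P(k|x) ∝ P(Z=k) f_k(x), the posterior odds are P(Z=i) f_i(x) / (P(Z=j) f_j(x)).
Normal densities:
  p_1 = 0.307851
  p_2 = 0.099981
Posterior odds = (P(Z=2)·p_2) / (P(Z=1)·p_1) = (0.55·0.099981) / (0.45·0.307851) = 0.0549895 / 0.138533 ≈ 0.3969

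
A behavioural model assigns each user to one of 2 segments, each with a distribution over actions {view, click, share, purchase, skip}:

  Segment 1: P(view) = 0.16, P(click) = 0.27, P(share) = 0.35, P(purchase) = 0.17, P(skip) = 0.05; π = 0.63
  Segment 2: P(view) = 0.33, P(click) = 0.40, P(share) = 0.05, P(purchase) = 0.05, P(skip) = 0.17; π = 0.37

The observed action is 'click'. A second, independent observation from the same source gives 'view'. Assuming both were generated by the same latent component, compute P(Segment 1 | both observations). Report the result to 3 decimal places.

Apply Bayes' rule: the posterior for each component is proportional to its prior times its likelihood at x.
Since both observations come from the same component, the likelihood for component k is f_k(x₁)·f_k(x₂).
  f_1 = [P(click | comp) = 0.27] × [0.16] = 0.0432
  f_2 = [P(click | comp) = 0.40] × [0.33] = 0.132
Unnormalised posteriors:
  P(Z=1)·f_1 = 0.63 × 0.0432 = 0.027216
  P(Z=2)·f_2 = 0.37 × 0.132 = 0.04884
Sum: 0.027216 + 0.04884 = 0.076056
P(Segment 1 | x₁, x₂) = 0.027216 / 0.076056 ≈ 0.358

0.358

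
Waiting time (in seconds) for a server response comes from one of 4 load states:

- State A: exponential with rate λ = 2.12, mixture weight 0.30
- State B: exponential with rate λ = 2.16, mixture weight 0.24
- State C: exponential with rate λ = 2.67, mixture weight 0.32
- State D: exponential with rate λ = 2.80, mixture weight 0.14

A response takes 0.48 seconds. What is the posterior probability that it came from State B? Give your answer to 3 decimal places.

P(component k | x) = P(Z=k)·f_k(x) / marginal(x), where marginal(x) = Σ_j P(Z=j)·f_j(x).
Exponential densities:
  L_A = 2.12·e^(−2.12·0.48) = 2.12·e^(−1.0176) = 0.766298
  L_B = 2.16·e^(−2.16·0.48) = 2.16·e^(−1.0368) = 0.765909
  L_C = 2.67·e^(−2.67·0.48) = 2.67·e^(−1.2816) = 0.741173
  L_D = 2.80·e^(−2.80·0.48) = 2.80·e^(−1.3440) = 0.730241
Weight by the priors:
  P(Z=A)·L_A = 0.30 × 0.766298 = 0.229889
  P(Z=B)·L_B = 0.24 × 0.765909 = 0.183818
  P(Z=C)·L_C = 0.32 × 0.741173 = 0.237175
  P(Z=D)·L_D = 0.14 × 0.730241 = 0.102234
Evidence: 0.229889 + 0.183818 + 0.237175 + 0.102234 = 0.753117
P(State B | 0.48 seconds) = 0.183818 / 0.753117 ≈ 0.244

0.244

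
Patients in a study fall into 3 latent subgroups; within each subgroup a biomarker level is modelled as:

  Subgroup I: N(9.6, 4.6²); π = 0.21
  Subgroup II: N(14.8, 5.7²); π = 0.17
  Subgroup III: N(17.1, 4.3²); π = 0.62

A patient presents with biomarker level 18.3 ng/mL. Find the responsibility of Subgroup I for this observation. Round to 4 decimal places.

0.0446

By Bayes' theorem, P(k | x) = π_k f_k(x) / Σ_j π_j f_j(x).
Component likelihoods at x = 18.3 ng/mL:
  L_I = 0.0145014
  L_II = 0.0579645
  L_III = 0.089234
Prior × likelihood for each component:
  π_I·L_I = 0.21 × 0.0145014 = 0.00304529
  π_II·L_II = 0.17 × 0.0579645 = 0.00985397
  π_III·L_III = 0.62 × 0.089234 = 0.0553251
Denominator: 0.00304529 + 0.00985397 + 0.0553251 = 0.0682243
P(Subgroup I | data) ≈ 0.0446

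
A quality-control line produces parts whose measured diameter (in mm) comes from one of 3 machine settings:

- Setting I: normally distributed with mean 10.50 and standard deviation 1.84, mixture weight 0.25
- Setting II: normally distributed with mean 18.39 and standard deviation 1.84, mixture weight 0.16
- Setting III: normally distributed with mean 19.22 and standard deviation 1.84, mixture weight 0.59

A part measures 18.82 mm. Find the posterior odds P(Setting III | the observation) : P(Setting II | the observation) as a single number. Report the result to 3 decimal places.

The posterior odds equal the prior odds times the likelihood ratio: (P(Z=i)/P(Z=j))·(f_i(x)/f_j(x)).
Evaluate each component's likelihood at the observed value:
  L_I = (1/(1.84·√(2π)))·exp(−(18.82−10.50)²/(2·1.84²)) = 0.216816·exp(-10.22306) = 7.8754e-06
  L_II = (1/(1.84·√(2π)))·exp(−(18.82−18.39)²/(2·1.84²)) = 0.216816·exp(-0.02731) = 0.210976
  L_III = (1/(1.84·√(2π)))·exp(−(18.82−19.22)²/(2·1.84²)) = 0.216816·exp(-0.02363) = 0.211753
Odds = (0.59/0.16) × (0.211753/0.210976) = 3.6875 × 1.00368 ≈ 3.701

3.701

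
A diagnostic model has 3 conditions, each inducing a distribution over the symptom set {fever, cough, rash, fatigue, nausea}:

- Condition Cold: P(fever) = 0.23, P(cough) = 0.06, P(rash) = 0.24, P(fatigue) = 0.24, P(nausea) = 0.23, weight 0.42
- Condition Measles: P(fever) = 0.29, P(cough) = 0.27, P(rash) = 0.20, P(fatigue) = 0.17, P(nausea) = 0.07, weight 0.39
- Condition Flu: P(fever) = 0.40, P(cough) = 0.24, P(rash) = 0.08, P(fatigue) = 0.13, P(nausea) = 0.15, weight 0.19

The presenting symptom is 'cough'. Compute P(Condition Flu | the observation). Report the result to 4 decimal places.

0.2589

Apply Bayes' rule: the posterior for each component is proportional to its prior times its likelihood at x.
Evaluate each component's likelihood at the observed value:
  L_Cold = P(cough | comp) = 0.06
  L_Measles = P(cough | comp) = 0.27
  L_Flu = P(cough | comp) = 0.24
Weight by the priors:
  π_Cold·L_Cold = 0.42 × 0.06 = 0.0252
  π_Measles·L_Measles = 0.39 × 0.27 = 0.1053
  π_Flu·L_Flu = 0.19 × 0.24 = 0.0456
Marginal: 0.0252 + 0.1053 + 0.0456 = 0.1761
So the posterior for Condition Flu is 0.0456 / 0.1761 ≈ 0.2589.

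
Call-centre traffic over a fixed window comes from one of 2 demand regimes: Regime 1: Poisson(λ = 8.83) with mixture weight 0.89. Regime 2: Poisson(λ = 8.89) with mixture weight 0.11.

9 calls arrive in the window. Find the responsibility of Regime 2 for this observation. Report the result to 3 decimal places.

0.110

By Bayes' theorem, P(k | x) = P(Z=k) f_k(x) / Σ_j P(Z=j) f_j(x).
Evaluate each component's likelihood at the observed value:
  p_1 = e^(−8.83)·8.83^9/9! = 0.131542
  p_2 = e^(−8.89)·8.89^9/9! = 0.131666
Prior × likelihood for each component:
  P(Z=1)·p_1 = 0.89 × 0.131542 = 0.117072
  P(Z=2)·p_2 = 0.11 × 0.131666 = 0.0144833
Evidence: 0.117072 + 0.0144833 = 0.131555
Responsibility of Regime 2: 0.0144833 / 0.131555 ≈ 0.110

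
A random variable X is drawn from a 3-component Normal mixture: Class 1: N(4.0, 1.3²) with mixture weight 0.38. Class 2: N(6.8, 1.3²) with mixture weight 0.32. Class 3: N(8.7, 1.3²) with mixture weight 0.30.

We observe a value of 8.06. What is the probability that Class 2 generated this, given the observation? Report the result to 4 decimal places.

Apply Bayes' rule: the posterior for each component is proportional to its prior times its likelihood at x.
Component likelihoods at x = 8.06:
  p_1 = (1/(1.3·√(2π)))·exp(−(8.06−4.0)²/(2·1.3²)) = 0.306879·exp(-4.87680) = 0.00233882
  p_2 = (1/(1.3·√(2π)))·exp(−(8.06−6.8)²/(2·1.3²)) = 0.306879·exp(-0.46970) = 0.191857
  p_3 = (1/(1.3·√(2π)))·exp(−(8.06−8.7)²/(2·1.3²)) = 0.306879·exp(-0.12118) = 0.271855
Weight by the priors:
  P(Z=1)·p_1 = 0.38 × 0.00233882 = 0.000888753
  P(Z=2)·p_2 = 0.32 × 0.191857 = 0.0613941
  P(Z=3)·p_3 = 0.30 × 0.271855 = 0.0815565
Sum: 0.000888753 + 0.0613941 + 0.0815565 = 0.143839
P(Class 2 | the observation) ≈ 0.4268

0.4268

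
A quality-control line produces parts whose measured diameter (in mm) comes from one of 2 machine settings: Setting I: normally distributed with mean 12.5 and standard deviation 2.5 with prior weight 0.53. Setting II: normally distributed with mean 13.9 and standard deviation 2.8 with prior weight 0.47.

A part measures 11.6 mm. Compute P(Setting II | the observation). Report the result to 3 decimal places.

0.376

Posterior ∝ prior × likelihood, so P(k | x) ∝ P(Z=k) f_k(x); normalise over all components.
Normal densities:
  f_I = 0.149564
  f_II = 0.101679
Weight by the priors:
  P(Z=I)·f_I = 0.53 × 0.149564 = 0.079269
  P(Z=II)·f_II = 0.47 × 0.101679 = 0.0477893
Denominator: 0.079269 + 0.0477893 = 0.127058
P(Setting II | the observation) ≈ 0.376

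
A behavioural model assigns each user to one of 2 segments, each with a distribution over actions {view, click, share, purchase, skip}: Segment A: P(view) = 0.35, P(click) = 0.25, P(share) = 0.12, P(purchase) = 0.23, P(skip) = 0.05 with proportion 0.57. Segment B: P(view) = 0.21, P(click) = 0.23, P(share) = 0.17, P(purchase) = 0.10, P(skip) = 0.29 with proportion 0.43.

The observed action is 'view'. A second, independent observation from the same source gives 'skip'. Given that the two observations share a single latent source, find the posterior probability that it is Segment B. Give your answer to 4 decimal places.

0.7242

The responsibility of component k is P(Z=k) f_k(x) divided by Σ_j P(Z=j) f_j(x).
Since both observations come from the same component, the likelihood for component k is f_k(x₁)·f_k(x₂).
  f_A = [P(view | comp) = 0.35] × [0.05] = 0.0175
  f_B = [P(view | comp) = 0.21] × [0.29] = 0.0609
Weight by the priors:
  P(Z=A)·f_A = 0.57 × 0.0175 = 0.009975
  P(Z=B)·f_B = 0.43 × 0.0609 = 0.026187
Normaliser: 0.009975 + 0.026187 = 0.036162
P(Segment B | x₁, x₂) = 0.026187 / 0.036162 ≈ 0.7242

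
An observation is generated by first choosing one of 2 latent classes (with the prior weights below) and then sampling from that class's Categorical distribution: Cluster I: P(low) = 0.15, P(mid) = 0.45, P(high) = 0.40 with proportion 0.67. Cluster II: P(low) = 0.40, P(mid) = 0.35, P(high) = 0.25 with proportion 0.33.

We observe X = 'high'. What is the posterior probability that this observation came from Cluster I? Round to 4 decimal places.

By Bayes' theorem, P(k | x) = w_k f_k(x) / Σ_j w_j f_j(x).
Evaluate each component's likelihood at the observed value:
  p_I = P(high | comp) = 0.40
  p_II = P(high | comp) = 0.25
Weight by the priors:
  w_I·p_I = 0.67 × 0.4 = 0.268
  w_II·p_II = 0.33 × 0.25 = 0.0825
Sum: 0.268 + 0.0825 = 0.3505
P(Cluster I | 'high') ≈ 0.7646

0.7646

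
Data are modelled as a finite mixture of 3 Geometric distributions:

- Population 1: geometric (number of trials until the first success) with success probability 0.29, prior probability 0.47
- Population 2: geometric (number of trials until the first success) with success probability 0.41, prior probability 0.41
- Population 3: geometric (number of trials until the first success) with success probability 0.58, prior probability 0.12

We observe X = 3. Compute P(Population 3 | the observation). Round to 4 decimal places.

P(component k | x) = P(Z=k)·f_k(x) / marginal(x), where marginal(x) = Σ_j P(Z=j)·f_j(x).
Component likelihoods at x = 3:
  p_1 = 0.29·(1−0.29)^2 = 0.29·0.5041 = 0.146189
  p_2 = 0.41·(1−0.41)^2 = 0.41·0.3481 = 0.142721
  p_3 = 0.58·(1−0.58)^2 = 0.58·0.1764 = 0.102312
Prior × likelihood for each component:
  P(Z=1)·p_1 = 0.47 × 0.146189 = 0.0687088
  P(Z=2)·p_2 = 0.41 × 0.142721 = 0.0585156
  P(Z=3)·p_3 = 0.12 × 0.102312 = 0.0122774
Normaliser: 0.0687088 + 0.0585156 + 0.0122774 = 0.139502
Responsibility of Population 3: 0.0122774 / 0.139502 ≈ 0.0880

0.0880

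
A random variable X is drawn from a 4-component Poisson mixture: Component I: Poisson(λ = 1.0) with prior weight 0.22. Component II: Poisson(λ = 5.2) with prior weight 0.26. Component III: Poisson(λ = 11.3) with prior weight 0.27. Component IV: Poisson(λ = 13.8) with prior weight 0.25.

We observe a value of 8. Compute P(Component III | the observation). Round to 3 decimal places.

0.447

Posterior ∝ prior × likelihood, so P(k | x) ∝ π_k f_k(x); normalise over all components.
Poisson probabilities:
  p_I = e^(−1.0)·1.0^8/8! = 9.12399e-06
  p_II = e^(−5.2)·5.2^8/8! = 0.0731434
  p_III = e^(−11.3)·11.3^8/8! = 0.0815792
  p_IV = e^(−13.8)·13.8^8/8! = 0.0331321
Prior × likelihood for each component:
  π_I·p_I = 0.22 × 9.12399e-06 = 2.00728e-06
  π_II·p_II = 0.26 × 0.0731434 = 0.0190173
  π_III·p_III = 0.27 × 0.0815792 = 0.0220264
  π_IV·p_IV = 0.25 × 0.0331321 = 0.00828301
Evidence: 2.00728e-06 + 0.0190173 + 0.0220264 + 0.00828301 = 0.0493287
So the posterior for Component III is 0.0220264 / 0.0493287 ≈ 0.447.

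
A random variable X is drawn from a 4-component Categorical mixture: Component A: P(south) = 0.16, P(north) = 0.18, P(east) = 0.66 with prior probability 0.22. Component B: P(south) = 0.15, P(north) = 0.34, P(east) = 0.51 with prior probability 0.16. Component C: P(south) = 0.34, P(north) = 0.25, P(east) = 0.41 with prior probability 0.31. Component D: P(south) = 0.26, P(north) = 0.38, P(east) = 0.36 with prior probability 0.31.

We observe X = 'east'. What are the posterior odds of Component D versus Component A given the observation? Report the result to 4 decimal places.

0.7686

Posterior odds = (P(Z=i) f_i(x)) / (P(Z=j) f_j(x)); the normalising sum cancels.
Evaluate each component's likelihood at the observed value:
  p_A = P(east | comp) = 0.66
  p_B = P(east | comp) = 0.51
  p_C = P(east | comp) = 0.41
  p_D = P(east | comp) = 0.36
Odds = (0.31/0.22) × (0.36/0.66) = 1.40909 × 0.545455 ≈ 0.7686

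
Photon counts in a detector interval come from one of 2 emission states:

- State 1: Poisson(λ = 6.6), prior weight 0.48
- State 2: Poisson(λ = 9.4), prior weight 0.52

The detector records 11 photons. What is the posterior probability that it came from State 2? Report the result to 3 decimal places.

Apply Bayes' rule: the posterior for each component is proportional to its prior times its likelihood at x.
Evaluate each component's likelihood at the observed value:
  p_1 = e^(−6.6)·6.6^11/11! = 0.0352764
  p_2 = e^(−9.4)·9.4^11/11! = 0.104926
Weight by the priors:
  π_1·p_1 = 0.48 × 0.0352764 = 0.0169327
  π_2·p_2 = 0.52 × 0.104926 = 0.0545614
Evidence: 0.0169327 + 0.0545614 = 0.0714941
P(State 2 | 11 photons) = 0.0545614 / 0.0714941 ≈ 0.763

0.763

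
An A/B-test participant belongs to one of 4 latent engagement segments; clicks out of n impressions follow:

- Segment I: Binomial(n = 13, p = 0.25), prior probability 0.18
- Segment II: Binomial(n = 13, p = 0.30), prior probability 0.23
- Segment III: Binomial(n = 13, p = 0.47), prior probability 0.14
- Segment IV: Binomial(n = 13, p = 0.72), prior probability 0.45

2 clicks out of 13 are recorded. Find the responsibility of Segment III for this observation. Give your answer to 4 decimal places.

By Bayes' theorem, P(k | x) = π_k f_k(x) / Σ_j π_j f_j(x).
Component likelihoods at x = 2 clicks out of 13:
  p_I = C(13,2)·0.25^2·0.75^11 = 78·0.0625·0.0422351 = 0.205896
  p_II = C(13,2)·0.30^2·0.70^11 = 78·0.09·0.0197733 = 0.138808
  p_III = C(13,2)·0.47^2·0.53^11 = 78·0.2209·0.000926904 = 0.0159707
  p_IV = C(13,2)·0.72^2·0.28^11 = 78·0.5184·8.29351e-07 = 3.3535e-05
Weight by the priors:
  π_I·p_I = 0.18 × 0.205896 = 0.0370613
  π_II·p_II = 0.23 × 0.138808 = 0.0319259
  π_III·p_III = 0.14 × 0.0159707 = 0.0022359
  π_IV·p_IV = 0.45 × 3.3535e-05 = 1.50907e-05
Denominator: 0.0370613 + 0.0319259 + 0.0022359 + 1.50907e-05 = 0.0712382
P(Segment III | data) = 0.0022359 / 0.0712382 ≈ 0.0314

0.0314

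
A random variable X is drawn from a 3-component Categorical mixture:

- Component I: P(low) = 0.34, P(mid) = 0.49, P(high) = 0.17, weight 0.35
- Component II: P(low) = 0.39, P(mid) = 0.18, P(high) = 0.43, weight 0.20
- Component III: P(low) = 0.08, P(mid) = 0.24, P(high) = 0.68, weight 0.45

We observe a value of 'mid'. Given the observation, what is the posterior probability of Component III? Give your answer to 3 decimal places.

P(component k | x) = π_k·f_k(x) / marginal(x), where marginal(x) = Σ_j π_j·f_j(x).
Categorical probabilities:
  p_I = 0.49
  p_II = 0.18
  p_III = 0.24
Unnormalised posteriors:
  π_I·p_I = 0.35 × 0.49 = 0.1715
  π_II·p_II = 0.20 × 0.18 = 0.036
  π_III·p_III = 0.45 × 0.24 = 0.108
Normaliser: 0.1715 + 0.036 + 0.108 = 0.3155
P(Component III | 'mid') = 0.108 / 0.3155 ≈ 0.342

0.342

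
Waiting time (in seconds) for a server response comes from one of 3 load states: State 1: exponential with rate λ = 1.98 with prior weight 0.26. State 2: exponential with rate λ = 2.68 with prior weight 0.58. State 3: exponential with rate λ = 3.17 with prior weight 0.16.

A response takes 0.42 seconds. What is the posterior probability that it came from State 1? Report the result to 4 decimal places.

0.2599

Posterior ∝ prior × likelihood, so P(k | x) ∝ P(Z=k) f_k(x); normalise over all components.
Exponential densities:
  f_1 = 1.98·e^(−1.98·0.42) = 1.98·e^(−0.8316) = 0.861997
  f_2 = 2.68·e^(−2.68·0.42) = 2.68·e^(−1.1256) = 0.869547
  f_3 = 3.17·e^(−3.17·0.42) = 3.17·e^(−1.3314) = 0.83722
Unnormalised posteriors:
  P(Z=1)·f_1 = 0.26 × 0.861997 = 0.224119
  P(Z=2)·f_2 = 0.58 × 0.869547 = 0.504337
  P(Z=3)·f_3 = 0.16 × 0.83722 = 0.133955
Evidence: 0.224119 + 0.504337 + 0.133955 = 0.862412
P(State 1 | the observation) ≈ 0.2599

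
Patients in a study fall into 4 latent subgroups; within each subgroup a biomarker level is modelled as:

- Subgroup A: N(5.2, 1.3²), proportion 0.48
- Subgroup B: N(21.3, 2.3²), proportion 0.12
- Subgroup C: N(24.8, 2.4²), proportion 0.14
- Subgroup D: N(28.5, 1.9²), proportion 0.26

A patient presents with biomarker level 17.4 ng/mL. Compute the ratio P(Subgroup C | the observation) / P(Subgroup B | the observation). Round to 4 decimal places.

0.0406

Since P(k|x) ∝ π_k f_k(x), the posterior odds are π_i f_i(x) / (π_j f_j(x)).
Evaluate each component's likelihood at the observed value:
  f_A = (1/(1.3·√(2π)))·exp(−(17.4−5.2)²/(2·1.3²)) = 0.306879·exp(-44.03550) = 2.30457e-20
  f_B = (1/(2.3·√(2π)))·exp(−(17.4−21.3)²/(2·2.3²)) = 0.173453·exp(-1.43762) = 0.0411939
  f_C = (1/(2.4·√(2π)))·exp(−(17.4−24.8)²/(2·2.4²)) = 0.166226·exp(-4.75347) = 0.00143315
  f_D = (1/(1.9·√(2π)))·exp(−(17.4−28.5)²/(2·1.9²)) = 0.209970·exp(-17.06510) = 8.14477e-09
Odds = (0.14/0.12) × (0.00143315/0.0411939) = 1.16667 × 0.0347904 ≈ 0.0406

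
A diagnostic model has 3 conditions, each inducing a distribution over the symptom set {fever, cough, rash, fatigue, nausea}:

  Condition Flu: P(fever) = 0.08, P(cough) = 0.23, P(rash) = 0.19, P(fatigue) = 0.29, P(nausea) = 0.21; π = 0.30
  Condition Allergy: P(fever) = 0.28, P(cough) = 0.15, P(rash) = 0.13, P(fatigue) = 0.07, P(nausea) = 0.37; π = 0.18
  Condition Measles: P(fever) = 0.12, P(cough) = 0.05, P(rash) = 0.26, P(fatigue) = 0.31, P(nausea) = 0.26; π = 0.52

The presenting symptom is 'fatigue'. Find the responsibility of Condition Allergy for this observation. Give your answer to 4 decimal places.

0.0483

The responsibility of component k is π_k f_k(x) divided by Σ_j π_j f_j(x).
Component likelihoods at x = 'fatigue':
  p_Flu = 0.29
  p_Allergy = 0.07
  p_Measles = 0.31
Prior × likelihood for each component:
  π_Flu·p_Flu = 0.30 × 0.29 = 0.087
  π_Allergy·p_Allergy = 0.18 × 0.07 = 0.0126
  π_Measles·p_Measles = 0.52 × 0.31 = 0.1612
Normaliser: 0.087 + 0.0126 + 0.1612 = 0.2608
Responsibility of Condition Allergy: 0.0126 / 0.2608 ≈ 0.0483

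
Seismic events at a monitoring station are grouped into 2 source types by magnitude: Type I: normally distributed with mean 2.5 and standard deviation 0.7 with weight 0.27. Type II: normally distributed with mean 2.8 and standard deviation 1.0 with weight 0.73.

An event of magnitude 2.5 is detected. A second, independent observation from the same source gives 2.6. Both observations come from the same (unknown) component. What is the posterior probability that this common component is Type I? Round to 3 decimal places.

0.444

Posterior ∝ prior × likelihood, so P(k | x) ∝ w_k f_k(x); normalise over all components.
Since both observations come from the same component, the likelihood for component k is f_k(x₁)·f_k(x₂).
  f_I = [0.569918] × [0.564132] = 0.321509
  f_II = [0.381388] × [0.391043] = 0.149139
Weight by the priors:
  w_I·f_I = 0.27 × 0.321509 = 0.0868073
  w_II·f_II = 0.73 × 0.149139 = 0.108871
Evidence: 0.0868073 + 0.108871 = 0.195679
P(Type I | x₁, x₂) ≈ 0.444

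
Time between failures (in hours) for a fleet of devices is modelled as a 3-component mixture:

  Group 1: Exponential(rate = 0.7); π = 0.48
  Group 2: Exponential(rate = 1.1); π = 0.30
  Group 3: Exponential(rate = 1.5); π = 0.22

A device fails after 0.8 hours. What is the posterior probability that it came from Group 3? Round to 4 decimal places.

By Bayes' theorem, P(k | x) = w_k f_k(x) / Σ_j w_j f_j(x).
Component likelihoods at x = 0.8 hours:
  L_1 = 0.7·e^(−0.7·0.8) = 0.7·e^(−0.5600) = 0.399846
  L_2 = 1.1·e^(−1.1·0.8) = 1.1·e^(−0.8800) = 0.456261
  L_3 = 1.5·e^(−1.5·0.8) = 1.5·e^(−1.2000) = 0.451791
Weight by the priors:
  w_1·L_1 = 0.48 × 0.399846 = 0.191926
  w_2·L_2 = 0.30 × 0.456261 = 0.136878
  w_3·L_3 = 0.22 × 0.451791 = 0.0993941
Normaliser: 0.191926 + 0.136878 + 0.0993941 = 0.428199
P(Group 3 | x) ≈ 0.2321

0.2321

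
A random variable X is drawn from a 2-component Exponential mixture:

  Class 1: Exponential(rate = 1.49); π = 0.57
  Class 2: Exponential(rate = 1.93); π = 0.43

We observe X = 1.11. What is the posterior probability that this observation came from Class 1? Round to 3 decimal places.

P(component k | x) = P(Z=k)·f_k(x) / marginal(x), where marginal(x) = Σ_j P(Z=j)·f_j(x).
Evaluate each component's likelihood at the observed value:
  L_1 = 0.285041
  L_2 = 0.226552
Multiply by the mixture weights:
  P(Z=1)·L_1 = 0.57 × 0.285041 = 0.162473
  P(Z=2)·L_2 = 0.43 × 0.226552 = 0.0974174
Evidence: 0.162473 + 0.0974174 = 0.259891
P(Class 1 | data) = 0.162473 / 0.259891 ≈ 0.625

0.625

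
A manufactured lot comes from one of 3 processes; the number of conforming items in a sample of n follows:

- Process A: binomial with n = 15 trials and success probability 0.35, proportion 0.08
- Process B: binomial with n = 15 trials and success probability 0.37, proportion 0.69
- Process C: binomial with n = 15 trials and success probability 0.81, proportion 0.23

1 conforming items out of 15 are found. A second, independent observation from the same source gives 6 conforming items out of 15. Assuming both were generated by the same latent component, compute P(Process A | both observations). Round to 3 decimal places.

Apply Bayes' rule: the posterior for each component is proportional to its prior times its likelihood at x.
Since both observations come from the same component, the likelihood for component k is f_k(x₁)·f_k(x₂).
  L_A = [C(15,1)·0.35^1·0.65^14 = 15·0.35·0.00240318 = 0.0126167] × [0.19056] = 0.00240425
  L_B = [C(15,1)·0.37^1·0.63^14 = 15·0.37·0.00155156 = 0.00861114] × [0.200761] = 0.00172878
  L_C = [C(15,1)·0.81^1·0.19^14 = 15·0.81·7.99007e-11 = 9.70793e-10] × [0.000456138] = 4.42816e-13
Unnormalised posteriors:
  w_A·L_A = 0.08 × 0.00240425 = 0.00019234
  w_B·L_B = 0.69 × 0.00172878 = 0.00119286
  w_C·L_C = 0.23 × 4.42816e-13 = 1.01848e-13
Sum: 0.00019234 + 0.00119286 + 1.01848e-13 = 0.0013852
So the posterior for Process A is 0.00019234 / 0.0013852 ≈ 0.139.

0.139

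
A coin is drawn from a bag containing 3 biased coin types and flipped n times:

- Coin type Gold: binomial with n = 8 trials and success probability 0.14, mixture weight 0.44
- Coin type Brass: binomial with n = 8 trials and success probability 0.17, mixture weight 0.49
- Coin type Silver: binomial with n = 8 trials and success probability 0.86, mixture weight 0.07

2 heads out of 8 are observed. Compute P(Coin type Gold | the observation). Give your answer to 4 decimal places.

Apply Bayes' rule: the posterior for each component is proportional to its prior times its likelihood at x.
Evaluate each component's likelihood at the observed value:
  f_Gold = 0.222026
  f_Brass = 0.26456
  f_Silver = 0.000155928
Unnormalised posteriors:
  P(Z=Gold)·f_Gold = 0.44 × 0.222026 = 0.0976917
  P(Z=Brass)·f_Brass = 0.49 × 0.26456 = 0.129634
  P(Z=Silver)·f_Silver = 0.07 × 0.000155928 = 1.09149e-05
Evidence: 0.0976917 + 0.129634 + 1.09149e-05 = 0.227337
P(Coin type Gold | the observation) ≈ 0.4297

0.4297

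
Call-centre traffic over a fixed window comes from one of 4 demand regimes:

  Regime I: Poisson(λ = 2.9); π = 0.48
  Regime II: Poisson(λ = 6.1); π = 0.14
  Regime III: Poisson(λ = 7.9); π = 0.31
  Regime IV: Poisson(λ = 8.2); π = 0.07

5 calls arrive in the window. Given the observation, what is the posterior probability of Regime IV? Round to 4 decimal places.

0.0579

Apply Bayes' rule: the posterior for each component is proportional to its prior times its likelihood at x.
Component likelihoods at x = 5 calls:
  f_I = e^(−2.9)·2.9^5/5! = 0.0940491
  f_II = e^(−6.1)·6.1^5/5! = 0.15786
  f_III = e^(−7.9)·7.9^5/5! = 0.0950666
  f_IV = e^(−8.2)·8.2^5/5! = 0.0848542
Multiply by the mixture weights:
  π_I·f_I = 0.48 × 0.0940491 = 0.0451436
  π_II·f_II = 0.14 × 0.15786 = 0.0221004
  π_III·f_III = 0.31 × 0.0950666 = 0.0294706
  π_IV·f_IV = 0.07 × 0.0848542 = 0.00593979
Normaliser: 0.0451436 + 0.0221004 + 0.0294706 + 0.00593979 = 0.102654
Responsibility of Regime IV: 0.00593979 / 0.102654 ≈ 0.0579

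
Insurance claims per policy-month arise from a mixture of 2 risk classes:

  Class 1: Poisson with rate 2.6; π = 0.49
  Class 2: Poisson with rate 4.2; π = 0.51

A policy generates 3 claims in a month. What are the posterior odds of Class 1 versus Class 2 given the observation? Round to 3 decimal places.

The posterior odds equal the prior odds times the likelihood ratio: (w_i/w_j)·(f_i(x)/f_j(x)).
Evaluate each component's likelihood at the observed value:
  p_1 = 0.217572
  p_2 = 0.185165
0.10661 / 0.0944343 ≈ 1.129

1.129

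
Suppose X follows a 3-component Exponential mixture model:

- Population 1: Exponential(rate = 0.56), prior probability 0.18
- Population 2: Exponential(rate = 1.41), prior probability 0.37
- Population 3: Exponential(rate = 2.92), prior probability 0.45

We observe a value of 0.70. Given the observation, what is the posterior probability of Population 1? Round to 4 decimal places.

0.1574

Posterior ∝ prior × likelihood, so P(k | x) ∝ P(Z=k) f_k(x); normalise over all components.
Exponential densities:
  L_1 = 0.56·e^(−0.56·0.70) = 0.56·e^(−0.3920) = 0.378394
  L_2 = 1.41·e^(−1.41·0.70) = 1.41·e^(−0.9870) = 0.525497
  L_3 = 2.92·e^(−2.92·0.70) = 2.92·e^(−2.0440) = 0.378168
Weight by the priors:
  P(Z=1)·L_1 = 0.18 × 0.378394 = 0.068111
  P(Z=2)·L_2 = 0.37 × 0.525497 = 0.194434
  P(Z=3)·L_3 = 0.45 × 0.378168 = 0.170176
Marginal: 0.068111 + 0.194434 + 0.170176 = 0.432721
So the posterior for Population 1 is 0.068111 / 0.432721 ≈ 0.1574.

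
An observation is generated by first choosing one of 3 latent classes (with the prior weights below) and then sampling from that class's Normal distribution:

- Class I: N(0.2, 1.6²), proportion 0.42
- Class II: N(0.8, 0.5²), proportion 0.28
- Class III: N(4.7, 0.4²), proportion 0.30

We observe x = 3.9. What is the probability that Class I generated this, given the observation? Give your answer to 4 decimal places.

P(component k | x) = P(Z=k)·f_k(x) / marginal(x), where marginal(x) = Σ_j P(Z=j)·f_j(x).
Component likelihoods at x = 3.9:
  f_I = (1/(1.6·√(2π)))·exp(−(3.9−0.2)²/(2·1.6²)) = 0.249339·exp(-2.67383) = 0.0172013
  f_II = (1/(0.5·√(2π)))·exp(−(3.9−0.8)²/(2·0.5²)) = 0.797885·exp(-19.22000) = 3.58757e-09
  f_III = (1/(0.4·√(2π)))·exp(−(3.9−4.7)²/(2·0.4²)) = 0.997356·exp(-2.00000) = 0.134977
Multiply by the mixture weights:
  P(Z=I)·f_I = 0.42 × 0.0172013 = 0.00722455
  P(Z=II)·f_II = 0.28 × 3.58757e-09 = 1.00452e-09
  P(Z=III)·f_III = 0.30 × 0.134977 = 0.0404932
Marginal: 0.00722455 + 1.00452e-09 + 0.0404932 = 0.0477178
Responsibility of Class I: 0.00722455 / 0.0477178 ≈ 0.1514

0.1514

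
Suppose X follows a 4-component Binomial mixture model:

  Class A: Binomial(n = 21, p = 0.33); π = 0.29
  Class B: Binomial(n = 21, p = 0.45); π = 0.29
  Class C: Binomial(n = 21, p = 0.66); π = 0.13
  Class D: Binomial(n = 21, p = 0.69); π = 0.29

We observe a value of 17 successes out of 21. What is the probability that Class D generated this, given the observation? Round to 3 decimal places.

0.762

The responsibility of component k is w_k f_k(x) divided by Σ_j w_j f_j(x).
Binomial probabilities:
  p_A = C(21,17)·0.33^17·0.67^4 = 5985·6.52735e-09·0.201511 = 7.87228e-06
  p_B = C(21,17)·0.45^17·0.55^4 = 5985·1.27237e-06·0.0915063 = 0.000696831
  p_C = C(21,17)·0.66^17·0.34^4 = 5985·0.000855553·0.0133634 = 0.0684269
  p_D = C(21,17)·0.69^17·0.31^4 = 5985·0.00182152·0.00923521 = 0.100681
Multiply by the mixture weights:
  w_A·p_A = 0.29 × 7.87228e-06 = 2.28296e-06
  w_B·p_B = 0.29 × 0.000696831 = 0.000202081
  w_C·p_C = 0.13 × 0.0684269 = 0.00889549
  w_D·p_D = 0.29 × 0.100681 = 0.0291974
Sum: 2.28296e-06 + 0.000202081 + 0.00889549 + 0.0291974 = 0.0382972
Responsibility of Class D: 0.0291974 / 0.0382972 ≈ 0.762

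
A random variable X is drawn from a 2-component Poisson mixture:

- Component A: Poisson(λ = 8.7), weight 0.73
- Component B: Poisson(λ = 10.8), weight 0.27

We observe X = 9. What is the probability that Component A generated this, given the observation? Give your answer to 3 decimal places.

The responsibility of component k is π_k f_k(x) divided by Σ_j π_j f_j(x).
Component likelihoods at x = 9:
  L_A = e^(−8.7)·8.7^9/9! = 0.131084
  L_B = e^(−10.8)·10.8^9/9! = 0.112375
Multiply by the mixture weights:
  π_A·L_A = 0.73 × 0.131084 = 0.095691
  π_B·L_B = 0.27 × 0.112375 = 0.0303413
Normaliser: 0.095691 + 0.0303413 = 0.126032
P(Component A | the observation) ≈ 0.759

0.759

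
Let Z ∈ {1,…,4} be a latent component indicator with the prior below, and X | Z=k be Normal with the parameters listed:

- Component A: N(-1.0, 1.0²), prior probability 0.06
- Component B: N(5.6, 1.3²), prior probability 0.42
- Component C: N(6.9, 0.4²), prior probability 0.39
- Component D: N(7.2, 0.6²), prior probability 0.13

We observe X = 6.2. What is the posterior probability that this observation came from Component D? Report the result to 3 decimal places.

0.097

P(component k | x) = w_k·f_k(x) / marginal(x), where marginal(x) = Σ_j w_j·f_j(x).
Component likelihoods at x = 6.2:
  L_A = (1/(1.0·√(2π)))·exp(−(6.2−-1.0)²/(2·1.0²)) = 0.398942·exp(-25.92000) = 2.20799e-12
  L_B = (1/(1.3·√(2π)))·exp(−(6.2−5.6)²/(2·1.3²)) = 0.306879·exp(-0.10651) = 0.275874
  L_C = (1/(0.4·√(2π)))·exp(−(6.2−6.9)²/(2·0.4²)) = 0.997356·exp(-1.53125) = 0.215693
  L_D = (1/(0.6·√(2π)))·exp(−(6.2−7.2)²/(2·0.6²)) = 0.664904·exp(-1.38889) = 0.165795
Weight by the priors:
  w_A·L_A = 0.06 × 2.20799e-12 = 1.32479e-13
  w_B·L_B = 0.42 × 0.275874 = 0.115867
  w_C·L_C = 0.39 × 0.215693 = 0.0841204
  w_D·L_D = 0.13 × 0.165795 = 0.0215534
Sum: 1.32479e-13 + 0.115867 + 0.0841204 + 0.0215534 = 0.221541
P(Component D | data) = 0.0215534 / 0.221541 ≈ 0.097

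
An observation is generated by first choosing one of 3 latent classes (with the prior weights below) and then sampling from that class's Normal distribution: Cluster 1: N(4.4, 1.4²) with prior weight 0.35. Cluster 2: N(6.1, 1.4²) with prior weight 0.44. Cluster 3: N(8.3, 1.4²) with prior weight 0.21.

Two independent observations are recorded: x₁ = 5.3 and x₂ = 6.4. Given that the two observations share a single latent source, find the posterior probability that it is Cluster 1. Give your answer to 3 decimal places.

0.215

By Bayes' theorem, P(k | x) = π_k f_k(x) / Σ_j π_j f_j(x).
Since both observations come from the same component, the likelihood for component k is f_k(x₁)·f_k(x₂).
  p_1 = [(1/(1.4·√(2π)))·exp(−(5.3−4.4)²/(2·1.4²)) = 0.284959·exp(-0.20663) = 0.231762] × [0.102713] = 0.0238049
  p_2 = [(1/(1.4·√(2π)))·exp(−(5.3−6.1)²/(2·1.4²)) = 0.284959·exp(-0.16327) = 0.242034] × [0.278491] = 0.0674043
  p_3 = [(1/(1.4·√(2π)))·exp(−(5.3−8.3)²/(2·1.4²)) = 0.284959·exp(-2.29592) = 0.0286865] × [0.113457] = 0.00325469
Weight by the priors:
  π_1·p_1 = 0.35 × 0.0238049 = 0.00833173
  π_2·p_2 = 0.44 × 0.0674043 = 0.0296579
  π_3·p_3 = 0.21 × 0.00325469 = 0.000683485
Sum: 0.00833173 + 0.0296579 + 0.000683485 = 0.0386731
P(Cluster 1 | x) = 0.00833173 / 0.0386731 ≈ 0.215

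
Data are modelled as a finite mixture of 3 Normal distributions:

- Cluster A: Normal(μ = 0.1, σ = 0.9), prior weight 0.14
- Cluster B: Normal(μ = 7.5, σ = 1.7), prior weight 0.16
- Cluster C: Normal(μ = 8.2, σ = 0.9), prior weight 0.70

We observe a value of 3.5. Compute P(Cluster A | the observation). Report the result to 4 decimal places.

0.0205

Apply Bayes' rule: the posterior for each component is proportional to its prior times its likelihood at x.
Normal densities:
  p_A = 0.000352881
  p_B = 0.014732
  p_C = 5.30535e-07
Prior × likelihood for each component:
  P(Z=A)·p_A = 0.14 × 0.000352881 = 4.94033e-05
  P(Z=B)·p_B = 0.16 × 0.014732 = 0.00235712
  P(Z=C)·p_C = 0.70 × 5.30535e-07 = 3.71374e-07
Evidence: 4.94033e-05 + 0.00235712 + 3.71374e-07 = 0.0024069
P(Cluster A | data) ≈ 0.0205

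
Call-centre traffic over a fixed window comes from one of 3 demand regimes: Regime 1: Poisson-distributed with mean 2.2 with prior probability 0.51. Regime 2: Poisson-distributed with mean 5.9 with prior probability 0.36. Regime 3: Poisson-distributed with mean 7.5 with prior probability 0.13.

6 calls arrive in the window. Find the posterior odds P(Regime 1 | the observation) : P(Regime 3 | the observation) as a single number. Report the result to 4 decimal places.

The posterior odds equal the prior odds times the likelihood ratio: (π_i/π_j)·(f_i(x)/f_j(x)).
Evaluate each component's likelihood at the observed value:
  f_1 = e^(−2.2)·2.2^6/6! = 0.0174484
  f_2 = e^(−5.9)·5.9^6/6! = 0.160488
  f_3 = e^(−7.5)·7.5^6/6! = 0.136718
Posterior odds = (π_1·f_1) / (π_3·f_3) = (0.51·0.0174484) / (0.13·0.136718) = 0.00889869 / 0.0177734 ≈ 0.5007

0.5007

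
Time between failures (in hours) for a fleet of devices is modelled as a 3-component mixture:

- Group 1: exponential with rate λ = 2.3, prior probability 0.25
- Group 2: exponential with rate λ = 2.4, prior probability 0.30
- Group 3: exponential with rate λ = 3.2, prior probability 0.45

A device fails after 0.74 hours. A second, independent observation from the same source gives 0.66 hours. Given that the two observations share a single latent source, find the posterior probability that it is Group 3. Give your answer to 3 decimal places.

0.316

P(component k | x) = w_k·f_k(x) / marginal(x), where marginal(x) = Σ_j w_j·f_j(x).
Since both observations come from the same component, the likelihood for component k is f_k(x₁)·f_k(x₂).
  L_1 = [2.3·e^(−2.3·0.74) = 2.3·e^(−1.7020) = 0.419333] × [0.504044] = 0.211362
  L_2 = [2.4·e^(−2.4·0.74) = 2.4·e^(−1.7760) = 0.406354] × [0.492367] = 0.200075
  L_3 = [3.2·e^(−3.2·0.74) = 3.2·e^(−2.3680) = 0.299737] × [0.387186] = 0.116054
Unnormalised posteriors:
  w_1·L_1 = 0.25 × 0.211362 = 0.0528406
  w_2·L_2 = 0.30 × 0.200075 = 0.0600225
  w_3·L_3 = 0.45 × 0.116054 = 0.0522244
Marginal: 0.0528406 + 0.0600225 + 0.0522244 = 0.165087
P(Group 3 | data) ≈ 0.316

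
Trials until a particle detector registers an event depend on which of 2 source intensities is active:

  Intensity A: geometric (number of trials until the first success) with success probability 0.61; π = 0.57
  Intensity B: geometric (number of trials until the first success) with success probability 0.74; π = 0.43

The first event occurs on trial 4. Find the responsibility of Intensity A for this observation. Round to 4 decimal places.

By Bayes' theorem, P(k | x) = π_k f_k(x) / Σ_j π_j f_j(x).
Component likelihoods at x = 4:
  p_A = 0.61·(1−0.61)^3 = 0.61·0.059319 = 0.0361846
  p_B = 0.74·(1−0.74)^3 = 0.74·0.017576 = 0.0130062
Unnormalised posteriors:
  π_A·p_A = 0.57 × 0.0361846 = 0.0206252
  π_B·p_B = 0.43 × 0.0130062 = 0.00559268
Evidence: 0.0206252 + 0.00559268 = 0.0262179
P(Intensity A | data) = 0.0206252 / 0.0262179 ≈ 0.7867

0.7867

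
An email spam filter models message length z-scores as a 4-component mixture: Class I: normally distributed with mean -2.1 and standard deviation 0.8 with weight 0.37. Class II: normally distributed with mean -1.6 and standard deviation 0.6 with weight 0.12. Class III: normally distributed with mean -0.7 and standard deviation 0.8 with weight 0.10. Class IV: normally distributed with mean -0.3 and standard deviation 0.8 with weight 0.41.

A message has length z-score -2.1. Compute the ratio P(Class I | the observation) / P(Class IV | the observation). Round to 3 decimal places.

Since P(k|x) ∝ w_k f_k(x), the posterior odds are w_i f_i(x) / (w_j f_j(x)).
Evaluate each component's likelihood at the observed value:
  f_I = 0.498678
  f_II = 0.469853
  f_III = 0.107847
  f_IV = 0.0396746
Odds = (0.37/0.41) × (0.498678/0.0396746) = 0.902439 × 12.5692 ≈ 11.343

11.343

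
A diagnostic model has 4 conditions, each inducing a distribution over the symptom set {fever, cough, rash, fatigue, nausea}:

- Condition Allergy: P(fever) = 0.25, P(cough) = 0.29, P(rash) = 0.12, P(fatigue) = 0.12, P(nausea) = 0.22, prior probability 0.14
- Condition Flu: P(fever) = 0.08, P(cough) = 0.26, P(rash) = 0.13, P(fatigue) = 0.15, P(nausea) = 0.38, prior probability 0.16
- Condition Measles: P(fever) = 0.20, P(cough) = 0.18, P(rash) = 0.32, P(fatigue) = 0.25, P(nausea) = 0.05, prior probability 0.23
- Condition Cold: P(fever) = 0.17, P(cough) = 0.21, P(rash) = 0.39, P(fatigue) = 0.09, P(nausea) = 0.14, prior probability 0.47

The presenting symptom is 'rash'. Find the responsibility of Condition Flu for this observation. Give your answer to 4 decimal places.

Posterior ∝ prior × likelihood, so P(k | x) ∝ P(Z=k) f_k(x); normalise over all components.
Component likelihoods at x = 'rash':
  L_Allergy = 0.12
  L_Flu = 0.13
  L_Measles = 0.32
  L_Cold = 0.39
Multiply by the mixture weights:
  P(Z=Allergy)·L_Allergy = 0.14 × 0.12 = 0.0168
  P(Z=Flu)·L_Flu = 0.16 × 0.13 = 0.0208
  P(Z=Measles)·L_Measles = 0.23 × 0.32 = 0.0736
  P(Z=Cold)·L_Cold = 0.47 × 0.39 = 0.1833
Evidence: 0.0168 + 0.0208 + 0.0736 + 0.1833 = 0.2945
P(Condition Flu | 'rash') ≈ 0.0706

0.0706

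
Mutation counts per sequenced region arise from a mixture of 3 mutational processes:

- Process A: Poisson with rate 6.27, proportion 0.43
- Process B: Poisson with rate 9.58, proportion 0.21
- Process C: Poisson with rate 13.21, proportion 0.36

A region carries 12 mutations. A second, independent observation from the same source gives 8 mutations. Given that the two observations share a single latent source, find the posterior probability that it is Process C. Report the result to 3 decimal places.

0.361

Apply Bayes' rule: the posterior for each component is proportional to its prior times its likelihood at x.
Since both observations come from the same component, the likelihood for component k is f_k(x₁)·f_k(x₂).
  f_A = [e^(−6.27)·6.27^12/12! = 0.014583] × [0.112097] = 0.00163471
  f_B = [e^(−9.58)·9.58^12/12! = 0.0862001] × [0.12158] = 0.0104802
  f_C = [e^(−13.21)·13.21^12/12! = 0.108011] × [0.0421378] = 0.00455133
Unnormalised posteriors:
  w_A·f_A = 0.43 × 0.00163471 = 0.000702925
  w_B·f_B = 0.21 × 0.0104802 = 0.00220085
  w_C·f_C = 0.36 × 0.00455133 = 0.00163848
Evidence: 0.000702925 + 0.00220085 + 0.00163848 = 0.00454225
P(Process C | data) = 0.00163848 / 0.00454225 ≈ 0.361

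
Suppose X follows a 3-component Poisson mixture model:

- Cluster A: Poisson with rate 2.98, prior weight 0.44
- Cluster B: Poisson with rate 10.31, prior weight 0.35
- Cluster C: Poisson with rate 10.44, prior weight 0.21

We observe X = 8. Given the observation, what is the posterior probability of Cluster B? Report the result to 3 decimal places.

0.597

P(component k | x) = w_k·f_k(x) / marginal(x), where marginal(x) = Σ_j w_j·f_j(x).
Component likelihoods at x = 8:
  L_A = e^(−2.98)·2.98^8/8! = 0.00783451
  L_B = e^(−10.31)·10.31^8/8! = 0.105432
  L_C = e^(−10.44)·10.44^8/8! = 0.102341
Unnormalised posteriors:
  w_A·L_A = 0.44 × 0.00783451 = 0.00344719
  w_B·L_B = 0.35 × 0.105432 = 0.0369012
  w_C·L_C = 0.21 × 0.102341 = 0.0214916
Evidence: 0.00344719 + 0.0369012 + 0.0214916 = 0.06184
P(Cluster B | the observation) ≈ 0.597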